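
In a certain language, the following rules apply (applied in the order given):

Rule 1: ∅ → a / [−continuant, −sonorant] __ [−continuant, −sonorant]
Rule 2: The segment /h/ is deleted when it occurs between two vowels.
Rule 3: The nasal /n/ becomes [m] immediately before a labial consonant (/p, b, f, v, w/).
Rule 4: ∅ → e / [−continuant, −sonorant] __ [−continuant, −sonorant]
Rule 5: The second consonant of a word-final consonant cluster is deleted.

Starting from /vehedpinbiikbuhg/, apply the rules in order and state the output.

Rule 1 (stop-cluster a-epenthesis): /d/ and /p/ form a stop–stop cluster, so [a] is inserted between them. /k/ and /b/ form a stop–stop cluster, so [a] is inserted between them. /vehedpinbiikbuhg/ → vehedapinbiikabuhg.
Rule 2 (intervocalic h-deletion): /h/ occurs between vowels /e/ and /e/, so it deletes. /vehedapinbiikabuhg/ → veedapinbiikabuhg.
Rule 3 (nasal place assimilation): /n/ precedes the labial consonant /b/, so it assimilates in place to [m]. /veedapinbiikabuhg/ → veedapimbiikabuhg.
Rule 4 (stop-cluster e-epenthesis): no segment meets the environment; /veedapimbiikabuhg/ is unchanged.
Rule 5 (final cluster simplification): /g/ is the second consonant of a word-final cluster /hg/, so it deletes. /veedapimbiikabuhg/ → veedapimbiikabuh.

veedapimbiikabuh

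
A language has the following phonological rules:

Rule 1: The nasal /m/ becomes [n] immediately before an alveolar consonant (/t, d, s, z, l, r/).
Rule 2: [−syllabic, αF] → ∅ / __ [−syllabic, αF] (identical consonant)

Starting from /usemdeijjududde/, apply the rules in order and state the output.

Rule 1 (nasal place assimilation): /m/ precedes the alveolar consonant /d/, so it assimilates in place to [n]. /usemdeijjududde/ → usendeijjududde.
Rule 2 (degemination): /jj/ is a geminate; the first /j/ deletes. /dd/ is a geminate; the first /d/ deletes. /usendeijjududde/ → usendeijudude.

usendeijudude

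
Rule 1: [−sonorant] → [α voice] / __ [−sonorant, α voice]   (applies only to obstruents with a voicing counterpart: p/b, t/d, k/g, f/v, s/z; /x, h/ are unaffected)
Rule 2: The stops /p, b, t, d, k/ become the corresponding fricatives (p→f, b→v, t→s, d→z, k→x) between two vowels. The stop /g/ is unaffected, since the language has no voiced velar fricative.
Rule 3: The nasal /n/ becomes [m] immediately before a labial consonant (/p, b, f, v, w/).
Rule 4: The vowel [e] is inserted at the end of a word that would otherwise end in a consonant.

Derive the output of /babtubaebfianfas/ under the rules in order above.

Rule 1 (regressive voicing assimilation): /b/ precedes the voiceless obstruent /t/, so it devoices to [p] by assimilation. /b/ precedes the voiceless obstruent /f/, so it devoices to [p] by assimilation. /babtubaebfianfas/ → baptubaepfianfas.
Rule 2 (intervocalic spirantization): /b/ is a stop between vowels /u/ and /a/, so it spirantizes to the fricative [v]. /baptubaepfianfas/ → baptuvaepfianfas.
Rule 3 (nasal place assimilation): /n/ precedes the labial consonant /f/, so it assimilates in place to [m]. /baptuvaepfianfas/ → baptuvaepfiamfas.
Rule 4 (final e-epenthesis): the form ends in the consonant /s/, so [e] is inserted word-finally. /baptuvaepfiamfas/ → baptuvaepfiamfase.

baptuvaepfiamfase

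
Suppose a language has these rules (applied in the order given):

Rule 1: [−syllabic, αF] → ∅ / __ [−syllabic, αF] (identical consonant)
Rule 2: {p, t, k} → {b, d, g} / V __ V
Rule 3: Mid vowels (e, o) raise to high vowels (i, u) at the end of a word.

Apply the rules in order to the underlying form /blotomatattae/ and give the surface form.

blodomadadai

Rule 1 (degemination): /tt/ is a geminate; the first /t/ deletes. /blotomatattae/ → blotomatatae.
Rule 2 (intervocalic voicing): /t/ is a voiceless stop between vowels /o/ and /o/, so it voices to [d]. /t/ is a voiceless stop between vowels /a/ and /a/, so it voices to [d]. /t/ is a voiceless stop between vowels /a/ and /a/, so it voices to [d]. /blotomatatae/ → blodomadadae.
Rule 3 (final vowel raising): /e/ is a mid vowel in word-final position, so it raises to [i]. /blodomadadae/ → blodomadadai.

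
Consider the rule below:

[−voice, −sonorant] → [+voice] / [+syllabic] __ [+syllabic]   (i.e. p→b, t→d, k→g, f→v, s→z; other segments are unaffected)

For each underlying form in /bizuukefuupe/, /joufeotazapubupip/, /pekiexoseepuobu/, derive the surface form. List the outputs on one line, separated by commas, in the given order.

/bizuukefuupe/: /k/ is a voiceless obstruent between vowels /u/ and /e/, so it voices to [g]. /f/ is a voiceless obstruent between vowels /e/ and /u/, so it voices to [v]. /p/ is a voiceless obstruent between vowels /u/ and /e/, so it voices to [b]. → [bizuugevuube].
/joufeotazapubupip/: /f/ is a voiceless obstruent between vowels /u/ and /e/, so it voices to [v]. /t/ is a voiceless obstruent between vowels /o/ and /a/, so it voices to [d]. /p/ is a voiceless obstruent between vowels /a/ and /u/, so it voices to [b]. /p/ is a voiceless obstruent between vowels /u/ and /i/, so it voices to [b]. → [jouveodazabububip].
/pekiexoseepuobu/: /k/ is a voiceless obstruent between vowels /e/ and /i/, so it voices to [g]. /s/ is a voiceless obstruent between vowels /o/ and /e/, so it voices to [z]. /p/ is a voiceless obstruent between vowels /e/ and /u/, so it voices to [b]. → [pegiexozeebuobu].

bizuugevuube, jouveodazabububip, pegiexozeebuobu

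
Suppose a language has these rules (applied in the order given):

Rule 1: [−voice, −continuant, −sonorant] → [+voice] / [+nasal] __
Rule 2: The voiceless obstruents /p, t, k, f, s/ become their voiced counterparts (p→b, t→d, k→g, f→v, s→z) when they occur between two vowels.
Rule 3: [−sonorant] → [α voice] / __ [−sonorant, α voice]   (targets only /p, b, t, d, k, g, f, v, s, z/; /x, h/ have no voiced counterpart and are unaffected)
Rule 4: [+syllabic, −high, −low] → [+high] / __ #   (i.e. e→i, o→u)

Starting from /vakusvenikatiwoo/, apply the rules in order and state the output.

vaguzvenigadiwou

Rule 1 (post-nasal voicing): no segment meets the environment; /vakusvenikatiwoo/ is unchanged.
Rule 2 (intervocalic voicing): /k/ is a voiceless obstruent between vowels /a/ and /u/, so it voices to [g]. /k/ is a voiceless obstruent between vowels /i/ and /a/, so it voices to [g]. /t/ is a voiceless obstruent between vowels /a/ and /i/, so it voices to [d]. /vakusvenikatiwoo/ → vagusvenigadiwoo.
Rule 3 (regressive voicing assimilation): /s/ precedes the voiced obstruent /v/, so it voices to [z] by assimilation. /vagusvenigadiwoo/ → vaguzvenigadiwoo.
Rule 4 (final vowel raising): /o/ is a mid vowel in word-final position, so it raises to [u]. /vaguzvenigadiwoo/ → vaguzvenigadiwou.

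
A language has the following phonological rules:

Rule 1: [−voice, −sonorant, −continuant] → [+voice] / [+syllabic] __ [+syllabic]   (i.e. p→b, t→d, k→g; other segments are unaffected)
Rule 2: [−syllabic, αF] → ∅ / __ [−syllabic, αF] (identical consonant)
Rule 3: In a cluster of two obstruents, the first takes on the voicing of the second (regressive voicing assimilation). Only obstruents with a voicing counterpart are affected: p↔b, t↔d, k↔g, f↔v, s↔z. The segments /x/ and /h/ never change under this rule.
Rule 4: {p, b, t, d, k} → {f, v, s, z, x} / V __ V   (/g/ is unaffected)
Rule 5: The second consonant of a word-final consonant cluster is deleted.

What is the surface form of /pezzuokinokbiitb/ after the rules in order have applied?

pezuoginogbiid

Rule 1 (intervocalic voicing): /k/ is a voiceless stop between vowels /o/ and /i/, so it voices to [g]. /pezzuokinokbiitb/ → pezzuoginokbiitb.
Rule 2 (degemination): /zz/ is a geminate; the first /z/ deletes. /pezzuoginokbiitb/ → pezuoginokbiitb.
Rule 3 (regressive voicing assimilation): /k/ precedes the voiced obstruent /b/, so it voices to [g] by assimilation. /t/ precedes the voiced obstruent /b/, so it voices to [d] by assimilation. /pezuoginokbiitb/ → pezuoginogbiidb.
Rule 4 (intervocalic spirantization): no segment meets the environment; /pezuoginogbiidb/ is unchanged.
Rule 5 (final cluster simplification): /b/ is the second consonant of a word-final cluster /db/, so it deletes. /pezuoginogbiidb/ → pezuoginogbiid.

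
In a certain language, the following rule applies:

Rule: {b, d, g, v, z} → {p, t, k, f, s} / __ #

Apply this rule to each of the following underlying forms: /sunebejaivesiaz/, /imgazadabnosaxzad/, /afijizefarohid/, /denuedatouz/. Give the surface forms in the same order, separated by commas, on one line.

sunebejaivesias, imgazadabnosaxzat, afijizefarohit, denuedatous

/sunebejaivesiaz/: /z/ is a voiced obstruent in word-final position, so it devoices to [s]. → [sunebejaivesias].
/imgazadabnosaxzad/: /d/ is a voiced obstruent in word-final position, so it devoices to [t]. → [imgazadabnosaxzat].
/afijizefarohid/: /d/ is a voiced obstruent in word-final position, so it devoices to [t]. → [afijizefarohit].
/denuedatouz/: /z/ is a voiced obstruent in word-final position, so it devoices to [s]. → [denuedatous].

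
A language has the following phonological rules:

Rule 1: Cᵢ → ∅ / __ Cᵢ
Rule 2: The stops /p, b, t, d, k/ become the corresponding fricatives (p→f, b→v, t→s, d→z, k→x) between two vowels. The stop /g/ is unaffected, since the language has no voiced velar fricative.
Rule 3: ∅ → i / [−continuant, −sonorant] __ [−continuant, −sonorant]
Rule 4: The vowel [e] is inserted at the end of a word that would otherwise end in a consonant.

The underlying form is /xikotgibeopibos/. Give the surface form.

xixotigiveofivose

Rule 1 (degemination): no segment meets the environment; /xikotgibeopibos/ is unchanged.
Rule 2 (intervocalic spirantization): /k/ is a stop between vowels /i/ and /o/, so it spirantizes to the fricative [x]. /b/ is a stop between vowels /i/ and /e/, so it spirantizes to the fricative [v]. /p/ is a stop between vowels /o/ and /i/, so it spirantizes to the fricative [f]. /b/ is a stop between vowels /i/ and /o/, so it spirantizes to the fricative [v]. /xikotgibeopibos/ → xixotgiveofivos.
Rule 3 (stop-cluster i-epenthesis): /t/ and /g/ form a stop–stop cluster, so [i] is inserted between them. /xixotgiveofivos/ → xixotigiveofivos.
Rule 4 (final e-epenthesis): the form ends in the consonant /s/, so [e] is inserted word-finally. /xixotigiveofivos/ → xixotigiveofivose.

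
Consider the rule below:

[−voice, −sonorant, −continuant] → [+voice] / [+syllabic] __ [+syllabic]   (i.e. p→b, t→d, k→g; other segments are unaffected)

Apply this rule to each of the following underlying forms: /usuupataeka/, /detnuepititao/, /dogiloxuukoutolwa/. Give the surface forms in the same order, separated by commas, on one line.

usuubadaega, detnuebididao, dogiloxuugoudolwa

/usuupataeka/: /p/ is a voiceless stop between vowels /u/ and /a/, so it voices to [b]. /t/ is a voiceless stop between vowels /a/ and /a/, so it voices to [d]. /k/ is a voiceless stop between vowels /e/ and /a/, so it voices to [g]. → [usuubadaega].
/detnuepititao/: /p/ is a voiceless stop between vowels /e/ and /i/, so it voices to [b]. /t/ is a voiceless stop between vowels /i/ and /i/, so it voices to [d]. /t/ is a voiceless stop between vowels /i/ and /a/, so it voices to [d]. → [detnuebididao].
/dogiloxuukoutolwa/: /k/ is a voiceless stop between vowels /u/ and /o/, so it voices to [g]. /t/ is a voiceless stop between vowels /u/ and /o/, so it voices to [d]. → [dogiloxuugoudolwa].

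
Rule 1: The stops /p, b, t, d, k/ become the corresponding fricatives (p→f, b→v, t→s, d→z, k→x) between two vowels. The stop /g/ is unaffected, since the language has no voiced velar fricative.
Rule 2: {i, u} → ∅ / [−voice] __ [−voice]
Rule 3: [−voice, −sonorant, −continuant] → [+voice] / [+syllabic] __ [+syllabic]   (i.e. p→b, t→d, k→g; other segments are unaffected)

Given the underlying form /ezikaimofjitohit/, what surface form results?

ezixaimofjisoht

Rule 1 (intervocalic spirantization): /k/ is a stop between vowels /i/ and /a/, so it spirantizes to the fricative [x]. /t/ is a stop between vowels /i/ and /o/, so it spirantizes to the fricative [s]. /ezikaimofjitohit/ → ezixaimofjisohit.
Rule 2 (high vowel syncope): /i/ is a high vowel flanked by voiceless consonants /h/ and /t/, so it deletes. /ezixaimofjisohit/ → ezixaimofjisoht.
Rule 3 (intervocalic voicing): no segment meets the environment; /ezixaimofjisoht/ is unchanged.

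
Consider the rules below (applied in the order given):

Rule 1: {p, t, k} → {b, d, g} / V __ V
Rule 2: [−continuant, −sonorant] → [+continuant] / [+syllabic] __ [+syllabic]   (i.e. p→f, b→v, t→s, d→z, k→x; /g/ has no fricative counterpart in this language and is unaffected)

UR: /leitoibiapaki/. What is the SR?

Rule 1 (intervocalic voicing): /t/ is a voiceless stop between vowels /i/ and /o/, so it voices to [d]. /p/ is a voiceless stop between vowels /a/ and /a/, so it voices to [b]. /k/ is a voiceless stop between vowels /a/ and /i/, so it voices to [g]. /leitoibiapaki/ → leidoibiabagi.
Rule 2 (intervocalic spirantization): /d/ is a stop between vowels /i/ and /o/, so it spirantizes to the fricative [z]. /b/ is a stop between vowels /i/ and /i/, so it spirantizes to the fricative [v]. /b/ is a stop between vowels /a/ and /a/, so it spirantizes to the fricative [v]. /leidoibiabagi/ → leizoiviavagi.

leizoiviavagi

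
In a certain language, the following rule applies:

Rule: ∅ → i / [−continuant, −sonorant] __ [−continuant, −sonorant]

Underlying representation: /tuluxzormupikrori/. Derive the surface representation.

No segment of /tuluxzormupikrori/ meets the structural description of the rule, so the form surfaces unchanged.

tuluxzormupikrori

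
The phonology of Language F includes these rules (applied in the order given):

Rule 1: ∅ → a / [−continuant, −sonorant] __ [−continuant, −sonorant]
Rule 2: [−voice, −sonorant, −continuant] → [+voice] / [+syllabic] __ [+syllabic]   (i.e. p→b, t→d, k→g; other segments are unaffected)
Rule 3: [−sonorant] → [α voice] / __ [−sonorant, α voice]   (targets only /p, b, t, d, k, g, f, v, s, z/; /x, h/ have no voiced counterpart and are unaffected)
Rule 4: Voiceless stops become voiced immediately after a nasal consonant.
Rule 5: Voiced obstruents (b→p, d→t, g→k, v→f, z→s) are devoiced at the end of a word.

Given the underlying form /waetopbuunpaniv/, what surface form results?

Rule 1 (stop-cluster a-epenthesis): /p/ and /b/ form a stop–stop cluster, so [a] is inserted between them. /waetopbuunpaniv/ → waetopabuunpaniv.
Rule 2 (intervocalic voicing): /t/ is a voiceless stop between vowels /e/ and /o/, so it voices to [d]. /p/ is a voiceless stop between vowels /o/ and /a/, so it voices to [b]. /waetopabuunpaniv/ → waedobabuunpaniv.
Rule 3 (regressive voicing assimilation): no segment meets the environment; /waedobabuunpaniv/ is unchanged.
Rule 4 (post-nasal voicing): /p/ is a voiceless stop immediately after the nasal /n/, so it voices to [b]. /waedobabuunpaniv/ → waedobabuunbaniv.
Rule 5 (final devoicing): /v/ is a voiced obstruent in word-final position, so it devoices to [f]. /waedobabuunbaniv/ → waedobabuunbanif.

waedobabuunbanif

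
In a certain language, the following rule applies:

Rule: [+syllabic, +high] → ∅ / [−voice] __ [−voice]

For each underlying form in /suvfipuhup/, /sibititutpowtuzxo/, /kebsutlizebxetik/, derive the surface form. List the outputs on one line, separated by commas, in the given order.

suvfphp, sibitttpowtuzxo, kebstlizebxetk

/suvfipuhup/: /i/ is a high vowel flanked by voiceless consonants /f/ and /p/, so it deletes. /u/ is a high vowel flanked by voiceless consonants /p/ and /h/, so it deletes. /u/ is a high vowel flanked by voiceless consonants /h/ and /p/, so it deletes. → [suvfphp].
/sibititutpowtuzxo/: /i/ is a high vowel flanked by voiceless consonants /t/ and /t/, so it deletes. /u/ is a high vowel flanked by voiceless consonants /t/ and /t/, so it deletes. → [sibitttpowtuzxo].
/kebsutlizebxetik/: /u/ is a high vowel flanked by voiceless consonants /s/ and /t/, so it deletes. /i/ is a high vowel flanked by voiceless consonants /t/ and /k/, so it deletes. → [kebstlizebxetk].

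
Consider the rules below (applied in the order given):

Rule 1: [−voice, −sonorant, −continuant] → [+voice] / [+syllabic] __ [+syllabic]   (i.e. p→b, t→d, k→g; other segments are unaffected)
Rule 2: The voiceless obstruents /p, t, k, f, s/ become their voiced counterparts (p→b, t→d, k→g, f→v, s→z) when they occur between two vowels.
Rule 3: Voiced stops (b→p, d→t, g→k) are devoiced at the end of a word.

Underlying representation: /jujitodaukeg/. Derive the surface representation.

Rule 1 (intervocalic voicing): /t/ is a voiceless stop between vowels /i/ and /o/, so it voices to [d]. /k/ is a voiceless stop between vowels /u/ and /e/, so it voices to [g]. /jujitodaukeg/ → jujidodaugeg.
Rule 2 (intervocalic voicing): no segment meets the environment; /jujidodaugeg/ is unchanged.
Rule 3 (final devoicing): /g/ is a voiced stop in word-final position, so it devoices to [k]. /jujidodaugeg/ → jujidodaugek.

jujidodaugek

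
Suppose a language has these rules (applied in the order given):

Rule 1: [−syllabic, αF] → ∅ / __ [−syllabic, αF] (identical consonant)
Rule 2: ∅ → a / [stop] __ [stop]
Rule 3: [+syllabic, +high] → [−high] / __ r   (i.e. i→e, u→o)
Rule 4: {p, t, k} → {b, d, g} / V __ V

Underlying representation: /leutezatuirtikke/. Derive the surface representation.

Rule 1 (degemination): /kk/ is a geminate; the first /k/ deletes. /leutezatuirtikke/ → leutezatuirtike.
Rule 2 (stop-cluster a-epenthesis): no segment meets the environment; /leutezatuirtike/ is unchanged.
Rule 3 (pre-rhotic lowering): /i/ is a high vowel immediately before /r/, so it lowers to [e]. /leutezatuirtike/ → leutezatuertike.
Rule 4 (intervocalic voicing): /t/ is a voiceless stop between vowels /u/ and /e/, so it voices to [d]. /t/ is a voiceless stop between vowels /a/ and /u/, so it voices to [d]. /k/ is a voiceless stop between vowels /i/ and /e/, so it voices to [g]. /leutezatuertike/ → leudezaduertige.

leudezaduertige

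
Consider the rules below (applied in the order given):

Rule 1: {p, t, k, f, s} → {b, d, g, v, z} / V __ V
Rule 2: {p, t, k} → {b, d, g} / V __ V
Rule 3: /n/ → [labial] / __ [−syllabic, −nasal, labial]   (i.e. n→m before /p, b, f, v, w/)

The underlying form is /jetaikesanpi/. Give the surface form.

Rule 1 (intervocalic voicing): /t/ is a voiceless obstruent between vowels /e/ and /a/, so it voices to [d]. /k/ is a voiceless obstruent between vowels /i/ and /e/, so it voices to [g]. /s/ is a voiceless obstruent between vowels /e/ and /a/, so it voices to [z]. /jetaikesanpi/ → jedaigezanpi.
Rule 2 (intervocalic voicing): no segment meets the environment; /jedaigezanpi/ is unchanged.
Rule 3 (nasal place assimilation): /n/ precedes the labial consonant /p/, so it assimilates in place to [m]. /jedaigezanpi/ → jedaigezampi.

jedaigezampi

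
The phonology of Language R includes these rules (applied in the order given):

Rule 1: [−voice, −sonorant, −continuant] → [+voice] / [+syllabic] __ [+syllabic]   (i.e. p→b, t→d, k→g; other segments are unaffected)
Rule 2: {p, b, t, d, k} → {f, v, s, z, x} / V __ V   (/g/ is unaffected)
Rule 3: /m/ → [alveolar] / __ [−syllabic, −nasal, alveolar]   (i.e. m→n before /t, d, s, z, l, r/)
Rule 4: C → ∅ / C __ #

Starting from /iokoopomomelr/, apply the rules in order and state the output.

Rule 1 (intervocalic voicing): /k/ is a voiceless stop between vowels /o/ and /o/, so it voices to [g]. /p/ is a voiceless stop between vowels /o/ and /o/, so it voices to [b]. /iokoopomomelr/ → iogoobomomelr.
Rule 2 (intervocalic spirantization): /b/ is a stop between vowels /o/ and /o/, so it spirantizes to the fricative [v]. /iogoobomomelr/ → iogoovomomelr.
Rule 3 (nasal place assimilation): no segment meets the environment; /iogoovomomelr/ is unchanged.
Rule 4 (final cluster simplification): /r/ is the second consonant of a word-final cluster /lr/, so it deletes. /iogoovomomelr/ → iogoovomomel.

iogoovomomel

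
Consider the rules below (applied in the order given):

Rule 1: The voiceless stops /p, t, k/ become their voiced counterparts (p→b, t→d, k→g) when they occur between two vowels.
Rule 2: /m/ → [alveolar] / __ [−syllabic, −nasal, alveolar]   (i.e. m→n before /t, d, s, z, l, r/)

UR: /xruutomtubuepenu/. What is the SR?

xruudontubuebenu

Rule 1 (intervocalic voicing): /t/ is a voiceless stop between vowels /u/ and /o/, so it voices to [d]. /p/ is a voiceless stop between vowels /e/ and /e/, so it voices to [b]. /xruutomtubuepenu/ → xruudomtubuebenu.
Rule 2 (nasal place assimilation): /m/ precedes the alveolar consonant /t/, so it assimilates in place to [n]. /xruudomtubuebenu/ → xruudontubuebenu.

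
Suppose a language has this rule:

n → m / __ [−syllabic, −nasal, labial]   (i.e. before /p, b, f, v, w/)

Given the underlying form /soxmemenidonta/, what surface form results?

No segment of /soxmemenidonta/ meets the structural description of the rule, so the form surfaces unchanged.

soxmemenidonta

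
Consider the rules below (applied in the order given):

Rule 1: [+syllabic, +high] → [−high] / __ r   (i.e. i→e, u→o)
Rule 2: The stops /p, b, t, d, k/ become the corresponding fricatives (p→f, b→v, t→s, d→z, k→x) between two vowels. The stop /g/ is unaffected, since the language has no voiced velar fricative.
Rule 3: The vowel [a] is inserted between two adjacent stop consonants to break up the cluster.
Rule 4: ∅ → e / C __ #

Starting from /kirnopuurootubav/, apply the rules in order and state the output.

Rule 1 (pre-rhotic lowering): /i/ is a high vowel immediately before /r/, so it lowers to [e]. /u/ is a high vowel immediately before /r/, so it lowers to [o]. /kirnopuurootubav/ → kernopuorootubav.
Rule 2 (intervocalic spirantization): /p/ is a stop between vowels /o/ and /u/, so it spirantizes to the fricative [f]. /t/ is a stop between vowels /o/ and /u/, so it spirantizes to the fricative [s]. /b/ is a stop between vowels /u/ and /a/, so it spirantizes to the fricative [v]. /kernopuorootubav/ → kernofuoroosuvav.
Rule 3 (stop-cluster a-epenthesis): no segment meets the environment; /kernofuoroosuvav/ is unchanged.
Rule 4 (final e-epenthesis): the form ends in the consonant /v/, so [e] is inserted word-finally. /kernofuoroosuvav/ → kernofuoroosuvave.

kernofuoroosuvave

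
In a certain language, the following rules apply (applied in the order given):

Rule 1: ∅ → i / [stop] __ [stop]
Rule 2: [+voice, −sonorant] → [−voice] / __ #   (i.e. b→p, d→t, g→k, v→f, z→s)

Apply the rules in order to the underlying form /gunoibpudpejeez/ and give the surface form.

gunoibipudipejees

Rule 1 (stop-cluster i-epenthesis): /b/ and /p/ form a stop–stop cluster, so [i] is inserted between them. /d/ and /p/ form a stop–stop cluster, so [i] is inserted between them. /gunoibpudpejeez/ → gunoibipudipejeez.
Rule 2 (final devoicing): /z/ is a voiced obstruent in word-final position, so it devoices to [s]. /gunoibipudipejeez/ → gunoibipudipejees.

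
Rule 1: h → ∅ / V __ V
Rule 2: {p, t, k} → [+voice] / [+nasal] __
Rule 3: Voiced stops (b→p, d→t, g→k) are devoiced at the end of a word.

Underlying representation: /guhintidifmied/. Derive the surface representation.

Rule 1 (intervocalic h-deletion): /h/ occurs between vowels /u/ and /i/, so it deletes. /guhintidifmied/ → guintidifmied.
Rule 2 (post-nasal voicing): /t/ is a voiceless stop immediately after the nasal /n/, so it voices to [d]. /guintidifmied/ → guindidifmied.
Rule 3 (final devoicing): /d/ is a voiced stop in word-final position, so it devoices to [t]. /guindidifmied/ → guindidifmiet.

guindidifmiet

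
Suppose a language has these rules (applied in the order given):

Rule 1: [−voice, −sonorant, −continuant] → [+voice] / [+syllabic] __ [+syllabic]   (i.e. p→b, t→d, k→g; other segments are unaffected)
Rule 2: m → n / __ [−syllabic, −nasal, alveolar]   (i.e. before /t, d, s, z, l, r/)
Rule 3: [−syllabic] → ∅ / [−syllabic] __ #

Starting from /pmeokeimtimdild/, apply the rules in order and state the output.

pmeogeintindil

Rule 1 (intervocalic voicing): /k/ is a voiceless stop between vowels /o/ and /e/, so it voices to [g]. /pmeokeimtimdild/ → pmeogeimtimdild.
Rule 2 (nasal place assimilation): /m/ precedes the alveolar consonant /t/, so it assimilates in place to [n]. /m/ precedes the alveolar consonant /d/, so it assimilates in place to [n]. /pmeogeimtimdild/ → pmeogeintindild.
Rule 3 (final cluster simplification): /d/ is the second consonant of a word-final cluster /ld/, so it deletes. /pmeogeintindild/ → pmeogeintindil.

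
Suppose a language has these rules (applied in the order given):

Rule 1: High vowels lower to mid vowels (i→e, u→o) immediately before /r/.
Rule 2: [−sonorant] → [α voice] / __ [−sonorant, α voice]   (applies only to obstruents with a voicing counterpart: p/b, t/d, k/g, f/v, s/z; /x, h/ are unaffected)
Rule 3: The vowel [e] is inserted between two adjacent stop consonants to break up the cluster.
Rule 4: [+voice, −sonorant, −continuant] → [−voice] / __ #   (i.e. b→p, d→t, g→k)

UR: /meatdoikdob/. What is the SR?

Rule 1 (pre-rhotic lowering): no segment meets the environment; /meatdoikdob/ is unchanged.
Rule 2 (regressive voicing assimilation): /t/ precedes the voiced obstruent /d/, so it voices to [d] by assimilation. /k/ precedes the voiced obstruent /d/, so it voices to [g] by assimilation. /meatdoikdob/ → meaddoigdob.
Rule 3 (stop-cluster e-epenthesis): /d/ and /d/ form a stop–stop cluster, so [e] is inserted between them. /g/ and /d/ form a stop–stop cluster, so [e] is inserted between them. /meaddoigdob/ → meadedoigedob.
Rule 4 (final devoicing): /b/ is a voiced stop in word-final position, so it devoices to [p]. /meadedoigedob/ → meadedoigedop.

meadedoigedop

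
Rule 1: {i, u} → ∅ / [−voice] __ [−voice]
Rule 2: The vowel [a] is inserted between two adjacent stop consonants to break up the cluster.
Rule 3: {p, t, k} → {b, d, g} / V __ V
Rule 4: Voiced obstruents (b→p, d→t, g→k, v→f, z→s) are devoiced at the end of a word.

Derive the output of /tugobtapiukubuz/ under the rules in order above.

tugobadabiugubus

Rule 1 (high vowel syncope): no segment meets the environment; /tugobtapiukubuz/ is unchanged.
Rule 2 (stop-cluster a-epenthesis): /b/ and /t/ form a stop–stop cluster, so [a] is inserted between them. /tugobtapiukubuz/ → tugobatapiukubuz.
Rule 3 (intervocalic voicing): /t/ is a voiceless stop between vowels /a/ and /a/, so it voices to [d]. /p/ is a voiceless stop between vowels /a/ and /i/, so it voices to [b]. /k/ is a voiceless stop between vowels /u/ and /u/, so it voices to [g]. /tugobatapiukubuz/ → tugobadabiugubuz.
Rule 4 (final devoicing): /z/ is a voiced obstruent in word-final position, so it devoices to [s]. /tugobadabiugubuz/ → tugobadabiugubus.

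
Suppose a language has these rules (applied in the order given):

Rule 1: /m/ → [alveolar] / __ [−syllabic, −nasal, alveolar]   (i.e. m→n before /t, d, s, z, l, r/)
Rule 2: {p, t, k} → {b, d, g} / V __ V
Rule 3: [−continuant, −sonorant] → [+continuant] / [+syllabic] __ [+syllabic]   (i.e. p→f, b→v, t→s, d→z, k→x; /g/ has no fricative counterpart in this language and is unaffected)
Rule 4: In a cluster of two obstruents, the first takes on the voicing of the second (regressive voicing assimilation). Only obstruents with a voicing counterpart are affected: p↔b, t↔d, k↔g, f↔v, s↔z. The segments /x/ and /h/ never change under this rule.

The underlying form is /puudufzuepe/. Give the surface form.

Rule 1 (nasal place assimilation): no segment meets the environment; /puudufzuepe/ is unchanged.
Rule 2 (intervocalic voicing): /p/ is a voiceless stop between vowels /e/ and /e/, so it voices to [b]. /puudufzuepe/ → puudufzuebe.
Rule 3 (intervocalic spirantization): /d/ is a stop between vowels /u/ and /u/, so it spirantizes to the fricative [z]. /b/ is a stop between vowels /e/ and /e/, so it spirantizes to the fricative [v]. /puudufzuebe/ → puuzufzueve.
Rule 4 (regressive voicing assimilation): /f/ precedes the voiced obstruent /z/, so it voices to [v] by assimilation. /puuzufzueve/ → puuzuvzueve.

puuzuvzueve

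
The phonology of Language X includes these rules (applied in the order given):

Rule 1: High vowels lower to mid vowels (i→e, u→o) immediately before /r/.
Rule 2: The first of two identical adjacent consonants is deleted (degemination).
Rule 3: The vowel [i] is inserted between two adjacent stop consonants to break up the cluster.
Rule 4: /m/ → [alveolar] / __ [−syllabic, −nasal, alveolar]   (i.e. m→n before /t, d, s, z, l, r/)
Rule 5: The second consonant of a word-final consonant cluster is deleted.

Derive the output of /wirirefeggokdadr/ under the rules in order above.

wererefegokidad

Rule 1 (pre-rhotic lowering): /i/ is a high vowel immediately before /r/, so it lowers to [e]. /i/ is a high vowel immediately before /r/, so it lowers to [e]. /wirirefeggokdadr/ → wererefeggokdadr.
Rule 2 (degemination): /gg/ is a geminate; the first /g/ deletes. /wererefeggokdadr/ → wererefegokdadr.
Rule 3 (stop-cluster i-epenthesis): /k/ and /d/ form a stop–stop cluster, so [i] is inserted between them. /wererefegokdadr/ → wererefegokidadr.
Rule 4 (nasal place assimilation): no segment meets the environment; /wererefegokidadr/ is unchanged.
Rule 5 (final cluster simplification): /r/ is the second consonant of a word-final cluster /dr/, so it deletes. /wererefegokidadr/ → wererefegokidad.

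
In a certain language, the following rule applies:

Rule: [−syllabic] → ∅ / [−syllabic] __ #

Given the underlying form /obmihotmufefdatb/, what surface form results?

obmihotmufefdat

/b/ is the second consonant of a word-final cluster /tb/, so it deletes.
Surface form: [obmihotmufefdat].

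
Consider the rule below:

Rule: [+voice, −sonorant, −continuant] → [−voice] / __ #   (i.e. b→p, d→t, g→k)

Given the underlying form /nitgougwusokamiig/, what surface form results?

Scanning /nitgougwusokamiig/: /g/ at position 4 is not in the conditioning environment; /g/ at position 7 is not in the conditioning environment; /g/ is a voiced stop in word-final position, so it devoices to [k].
Result: [nitgougwusokamiik].

nitgougwusokamiik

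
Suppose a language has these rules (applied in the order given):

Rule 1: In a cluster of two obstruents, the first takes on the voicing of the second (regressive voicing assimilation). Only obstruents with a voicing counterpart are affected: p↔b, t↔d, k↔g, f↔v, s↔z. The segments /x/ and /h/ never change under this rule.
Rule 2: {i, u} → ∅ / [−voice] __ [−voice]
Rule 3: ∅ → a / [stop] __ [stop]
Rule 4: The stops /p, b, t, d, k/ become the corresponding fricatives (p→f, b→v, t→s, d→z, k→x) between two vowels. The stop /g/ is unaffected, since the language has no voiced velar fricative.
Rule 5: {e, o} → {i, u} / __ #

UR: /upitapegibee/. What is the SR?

Rule 1 (regressive voicing assimilation): no segment meets the environment; /upitapegibee/ is unchanged.
Rule 2 (high vowel syncope): /i/ is a high vowel flanked by voiceless consonants /p/ and /t/, so it deletes. /upitapegibee/ → uptapegibee.
Rule 3 (stop-cluster a-epenthesis): /p/ and /t/ form a stop–stop cluster, so [a] is inserted between them. /uptapegibee/ → upatapegibee.
Rule 4 (intervocalic spirantization): /p/ is a stop between vowels /u/ and /a/, so it spirantizes to the fricative [f]. /t/ is a stop between vowels /a/ and /a/, so it spirantizes to the fricative [s]. /p/ is a stop between vowels /a/ and /e/, so it spirantizes to the fricative [f]. /b/ is a stop between vowels /i/ and /e/, so it spirantizes to the fricative [v]. /upatapegibee/ → ufasafegivee.
Rule 5 (final vowel raising): /e/ is a mid vowel in word-final position, so it raises to [i]. /ufasafegivee/ → ufasafegivei.

ufasafegivei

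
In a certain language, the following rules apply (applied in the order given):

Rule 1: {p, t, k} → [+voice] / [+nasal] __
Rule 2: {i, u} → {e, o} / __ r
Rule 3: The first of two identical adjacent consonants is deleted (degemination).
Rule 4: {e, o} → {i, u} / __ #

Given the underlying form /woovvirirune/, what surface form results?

Rule 1 (post-nasal voicing): no segment meets the environment; /woovvirirune/ is unchanged.
Rule 2 (pre-rhotic lowering): /i/ is a high vowel immediately before /r/, so it lowers to [e]. /i/ is a high vowel immediately before /r/, so it lowers to [e]. /woovvirirune/ → woovvererune.
Rule 3 (degemination): /vv/ is a geminate; the first /v/ deletes. /woovvererune/ → woovererune.
Rule 4 (final vowel raising): /e/ is a mid vowel in word-final position, so it raises to [i]. /woovererune/ → woovereruni.

woovereruni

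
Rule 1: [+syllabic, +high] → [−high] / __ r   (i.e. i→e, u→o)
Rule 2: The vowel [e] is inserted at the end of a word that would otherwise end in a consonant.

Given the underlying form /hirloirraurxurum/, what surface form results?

herloerraorxorume

Rule 1 (pre-rhotic lowering): /i/ is a high vowel immediately before /r/, so it lowers to [e]. /i/ is a high vowel immediately before /r/, so it lowers to [e]. /u/ is a high vowel immediately before /r/, so it lowers to [o]. /u/ is a high vowel immediately before /r/, so it lowers to [o]. /hirloirraurxurum/ → herloerraorxorum.
Rule 2 (final e-epenthesis): the form ends in the consonant /m/, so [e] is inserted word-finally. /herloerraorxorum/ → herloerraorxorume.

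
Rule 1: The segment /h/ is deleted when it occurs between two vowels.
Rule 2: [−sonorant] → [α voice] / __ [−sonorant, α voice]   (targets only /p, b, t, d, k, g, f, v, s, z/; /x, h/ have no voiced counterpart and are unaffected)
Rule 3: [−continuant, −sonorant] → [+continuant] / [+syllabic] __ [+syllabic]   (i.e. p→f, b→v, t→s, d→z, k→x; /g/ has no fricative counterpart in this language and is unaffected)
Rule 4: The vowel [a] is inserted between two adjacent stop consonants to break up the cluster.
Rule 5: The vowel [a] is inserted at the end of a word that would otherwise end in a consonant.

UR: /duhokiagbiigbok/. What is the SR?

Rule 1 (intervocalic h-deletion): /h/ occurs between vowels /u/ and /o/, so it deletes. /duhokiagbiigbok/ → duokiagbiigbok.
Rule 2 (regressive voicing assimilation): no segment meets the environment; /duokiagbiigbok/ is unchanged.
Rule 3 (intervocalic spirantization): /k/ is a stop between vowels /o/ and /i/, so it spirantizes to the fricative [x]. /duokiagbiigbok/ → duoxiagbiigbok.
Rule 4 (stop-cluster a-epenthesis): /g/ and /b/ form a stop–stop cluster, so [a] is inserted between them. /g/ and /b/ form a stop–stop cluster, so [a] is inserted between them. /duoxiagbiigbok/ → duoxiagabiigabok.
Rule 5 (final a-epenthesis): the form ends in the consonant /k/, so [a] is inserted word-finally. /duoxiagabiigabok/ → duoxiagabiigaboka.

duoxiagabiigaboka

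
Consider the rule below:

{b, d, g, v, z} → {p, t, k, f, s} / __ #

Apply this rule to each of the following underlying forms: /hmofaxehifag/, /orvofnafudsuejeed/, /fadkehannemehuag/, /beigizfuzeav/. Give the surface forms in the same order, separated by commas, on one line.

/hmofaxehifag/: /g/ is a voiced obstruent in word-final position, so it devoices to [k]. → [hmofaxehifak].
/orvofnafudsuejeed/: /d/ is a voiced obstruent in word-final position, so it devoices to [t]. → [orvofnafudsuejeet].
/fadkehannemehuag/: /g/ is a voiced obstruent in word-final position, so it devoices to [k]. → [fadkehannemehuak].
/beigizfuzeav/: /v/ is a voiced obstruent in word-final position, so it devoices to [f]. → [beigizfuzeaf].

hmofaxehifak, orvofnafudsuejeet, fadkehannemehuak, beigizfuzeaf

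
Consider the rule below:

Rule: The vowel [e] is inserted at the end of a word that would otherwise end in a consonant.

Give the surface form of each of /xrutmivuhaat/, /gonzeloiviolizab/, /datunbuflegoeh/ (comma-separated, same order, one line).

xrutmivuhaate, gonzeloiviolizabe, datunbuflegoehe

/xrutmivuhaat/: the form ends in the consonant /t/, so [e] is inserted word-finally. → [xrutmivuhaate].
/gonzeloiviolizab/: the form ends in the consonant /b/, so [e] is inserted word-finally. → [gonzeloiviolizabe].
/datunbuflegoeh/: the form ends in the consonant /h/, so [e] is inserted word-finally. → [datunbuflegoehe].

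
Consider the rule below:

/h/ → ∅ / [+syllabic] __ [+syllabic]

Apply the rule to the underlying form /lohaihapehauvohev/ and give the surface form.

loaiapeauvoev

/h/ occurs between vowels /o/ and /a/, so it deletes.
/h/ occurs between vowels /i/ and /a/, so it deletes.
/h/ occurs between vowels /e/ and /a/, so it deletes.
/h/ occurs between vowels /o/ and /e/, so it deletes.
Surface form: [loaiapeauvoev].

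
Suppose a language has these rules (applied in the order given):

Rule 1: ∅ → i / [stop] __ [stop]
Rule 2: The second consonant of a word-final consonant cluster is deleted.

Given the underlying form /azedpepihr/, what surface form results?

azedipepih

Rule 1 (stop-cluster i-epenthesis): /d/ and /p/ form a stop–stop cluster, so [i] is inserted between them. /azedpepihr/ → azedipepihr.
Rule 2 (final cluster simplification): /r/ is the second consonant of a word-final cluster /hr/, so it deletes. /azedipepihr/ → azedipepih.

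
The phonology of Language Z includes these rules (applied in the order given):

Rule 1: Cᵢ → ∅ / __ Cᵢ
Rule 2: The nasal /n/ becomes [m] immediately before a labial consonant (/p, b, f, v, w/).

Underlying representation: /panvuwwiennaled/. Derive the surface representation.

Rule 1 (degemination): /ww/ is a geminate; the first /w/ deletes. /nn/ is a geminate; the first /n/ deletes. /panvuwwiennaled/ → panvuwienaled.
Rule 2 (nasal place assimilation): /n/ precedes the labial consonant /v/, so it assimilates in place to [m]. /panvuwienaled/ → pamvuwienaled.

pamvuwienaled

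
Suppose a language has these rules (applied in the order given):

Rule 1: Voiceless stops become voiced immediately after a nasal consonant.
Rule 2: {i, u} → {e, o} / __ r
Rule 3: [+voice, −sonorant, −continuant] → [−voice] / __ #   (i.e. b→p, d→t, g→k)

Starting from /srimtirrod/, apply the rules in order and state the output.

srimderrot

Rule 1 (post-nasal voicing): /t/ is a voiceless stop immediately after the nasal /m/, so it voices to [d]. /srimtirrod/ → srimdirrod.
Rule 2 (pre-rhotic lowering): /i/ is a high vowel immediately before /r/, so it lowers to [e]. /srimdirrod/ → srimderrod.
Rule 3 (final devoicing): /d/ is a voiced stop in word-final position, so it devoices to [t]. /srimderrod/ → srimderrot.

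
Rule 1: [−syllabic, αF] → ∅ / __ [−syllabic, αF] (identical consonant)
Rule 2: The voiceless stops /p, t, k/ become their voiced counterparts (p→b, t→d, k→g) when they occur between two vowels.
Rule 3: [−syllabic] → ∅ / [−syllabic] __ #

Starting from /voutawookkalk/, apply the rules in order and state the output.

voudawoogal

Rule 1 (degemination): /kk/ is a geminate; the first /k/ deletes. /voutawookkalk/ → voutawookalk.
Rule 2 (intervocalic voicing): /t/ is a voiceless stop between vowels /u/ and /a/, so it voices to [d]. /k/ is a voiceless stop between vowels /o/ and /a/, so it voices to [g]. /voutawookalk/ → voudawoogalk.
Rule 3 (final cluster simplification): /k/ is the second consonant of a word-final cluster /lk/, so it deletes. /voudawoogalk/ → voudawoogal.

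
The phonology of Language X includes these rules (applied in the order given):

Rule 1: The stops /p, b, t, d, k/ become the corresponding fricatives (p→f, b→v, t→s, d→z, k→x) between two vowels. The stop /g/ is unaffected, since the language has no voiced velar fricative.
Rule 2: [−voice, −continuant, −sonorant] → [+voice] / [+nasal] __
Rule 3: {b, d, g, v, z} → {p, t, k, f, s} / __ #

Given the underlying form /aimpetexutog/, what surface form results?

Rule 1 (intervocalic spirantization): /t/ is a stop between vowels /e/ and /e/, so it spirantizes to the fricative [s]. /t/ is a stop between vowels /u/ and /o/, so it spirantizes to the fricative [s]. /aimpetexutog/ → aimpesexusog.
Rule 2 (post-nasal voicing): /p/ is a voiceless stop immediately after the nasal /m/, so it voices to [b]. /aimpesexusog/ → aimbesexusog.
Rule 3 (final devoicing): /g/ is a voiced obstruent in word-final position, so it devoices to [k]. /aimbesexusog/ → aimbesexusok.

aimbesexusok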